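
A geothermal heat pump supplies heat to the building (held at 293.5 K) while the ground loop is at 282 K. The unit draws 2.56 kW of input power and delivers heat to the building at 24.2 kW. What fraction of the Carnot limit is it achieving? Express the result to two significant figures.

0.37

COP_actual = Q̇_H/Ẇ = 24.20/2.560 = 9.453.
The reservoir spacing is ΔT = 293.5 − 282 = 11.50 K.
COP_Carnot = T_H/ΔT = 293.50/11.50 = 25.52.
η_II = COP_actual/COP_Carnot = 9.453/25.52 = 0.3704.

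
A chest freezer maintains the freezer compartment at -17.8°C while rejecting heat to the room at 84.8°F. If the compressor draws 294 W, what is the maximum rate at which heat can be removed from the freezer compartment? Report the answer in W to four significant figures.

1593 W

In absolute terms T_C = 255.35 K and T_H = 302.48 K, so ΔT = 47.13 K.
COP_Carnot = T_C/ΔT = 255.35/47.13 = 5.418.
Q̇_max = COP_Carnot × Ẇ = 5.418 × 294.0 W = 1593 W.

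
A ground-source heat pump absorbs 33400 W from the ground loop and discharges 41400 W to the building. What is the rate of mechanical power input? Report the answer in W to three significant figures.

8000 W

For a cyclic device the first law requires Q̇_H = Q̇_C + Ẇ.
Ẇ = Q̇_H − Q̇_C = 8000 W.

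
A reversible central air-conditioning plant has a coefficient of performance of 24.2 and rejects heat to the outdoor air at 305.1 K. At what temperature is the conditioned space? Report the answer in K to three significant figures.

For a Carnot refrigerator COP_R = T_C/(T_H − T_C), so T_C = COP·T_H/(1 + COP).
With T_H = 305.10 K, T_C = 24.2 × 305.10/25.20 = 292.99 K.

293 K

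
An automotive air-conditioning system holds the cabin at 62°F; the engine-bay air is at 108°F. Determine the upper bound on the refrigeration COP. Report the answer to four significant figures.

11.34

In absolute terms T_C = 289.82 K and T_H = 315.37 K, so ΔT = 25.56 K.
For a reversible cycle, COP_Carnot = T_C/ΔT = 289.82/25.56 = 11.34.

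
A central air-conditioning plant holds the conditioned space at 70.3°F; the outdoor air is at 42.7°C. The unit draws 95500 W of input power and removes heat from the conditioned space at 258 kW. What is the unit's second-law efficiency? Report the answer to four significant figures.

Converting, Q̇_C = 258.0 kW = 258000 W, so COP_actual = Q̇_C/Ẇ = 258000/95500 = 2.702.
In absolute terms T_C = 294.43 K and T_H = 315.85 K, so ΔT = 21.42 K.
COP_Carnot = T_C/ΔT = 294.43/21.42 = 13.74.
η_II = COP_actual/COP_Carnot = 2.702/13.74 = 0.1966.

0.1966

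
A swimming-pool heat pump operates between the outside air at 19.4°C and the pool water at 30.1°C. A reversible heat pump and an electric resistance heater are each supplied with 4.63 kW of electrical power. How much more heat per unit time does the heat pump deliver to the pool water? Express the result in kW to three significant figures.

127 kW

In absolute terms T_C = 292.55 K and T_H = 303.25 K, so ΔT = 10.70 K.
COP_Carnot = T_H/ΔT = 303.25/10.70 = 28.34.
The heat pump delivers Q̇_H = COP × Ẇ = 131.2 kW; the resistance heater delivers Ẇ = 4.630 kW.
Extra = (COP − 1)·Ẇ = 126.6 kW.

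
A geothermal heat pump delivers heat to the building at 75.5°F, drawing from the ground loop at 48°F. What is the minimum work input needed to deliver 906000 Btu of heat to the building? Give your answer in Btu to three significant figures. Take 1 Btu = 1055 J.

46600 Btu

In absolute terms T_C = 282.04 K and T_H = 297.32 K, so ΔT = 15.28 K.
The reversible limit is COP_HP = T_H/ΔT = 19.46, so W_min = Q_H/COP = Q_H·ΔT/T_H.
W_min = 906000 × 15.28/297.32 = 46560 Btu.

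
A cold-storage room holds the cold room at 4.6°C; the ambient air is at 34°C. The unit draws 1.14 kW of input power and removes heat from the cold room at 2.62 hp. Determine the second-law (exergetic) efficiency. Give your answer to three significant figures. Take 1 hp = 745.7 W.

Converting, Q̇_C = 2.620 hp = 1.954 kW, so COP_actual = Q̇_C/Ẇ = 1.954/1.140 = 1.714.
In absolute terms T_C = 277.75 K and T_H = 307.15 K, so ΔT = 29.40 K.
COP_Carnot = T_C/ΔT = 277.75/29.40 = 9.447.
η_II = COP_actual/COP_Carnot = 1.714/9.447 = 0.1814.

0.181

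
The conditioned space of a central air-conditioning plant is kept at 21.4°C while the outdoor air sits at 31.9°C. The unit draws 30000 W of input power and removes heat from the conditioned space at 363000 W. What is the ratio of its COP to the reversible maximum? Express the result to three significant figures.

0.431

COP_actual = Q̇_C/Ẇ = 363000/30000 = 12.10.
In absolute terms T_C = 294.55 K and T_H = 305.05 K, so ΔT = 10.50 K.
COP_Carnot = T_C/ΔT = 294.55/10.50 = 28.05.
η_II = COP_actual/COP_Carnot = 12.10/28.05 = 0.4313.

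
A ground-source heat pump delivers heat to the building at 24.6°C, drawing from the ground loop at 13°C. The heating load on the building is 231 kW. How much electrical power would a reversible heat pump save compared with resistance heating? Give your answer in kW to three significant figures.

222 kW

In absolute terms T_C = 286.15 K and T_H = 297.75 K, so ΔT = 11.60 K.
COP_Carnot = T_H/ΔT = 297.75/11.60 = 25.67.
Resistance heating needs Ẇ_res = Q̇_H = 231.0 kW; the reversible heat pump needs only Ẇ_hp = Q̇_H/COP = 8.999 kW.
Saving = 231.0 − 8.999 = 222.0 kW.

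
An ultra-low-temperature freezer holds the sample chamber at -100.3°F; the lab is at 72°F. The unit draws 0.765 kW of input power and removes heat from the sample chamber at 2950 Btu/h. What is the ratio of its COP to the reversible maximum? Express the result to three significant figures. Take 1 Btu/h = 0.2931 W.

0.542

Converting, Q̇_C = 2950 Btu/h = 0.8646 kW, so COP_actual = Q̇_C/Ẇ = 0.8646/0.7650 = 1.130.
In absolute terms T_C = 199.65 K and T_H = 295.37 K, so ΔT = 95.72 K.
COP_Carnot = T_C/ΔT = 199.65/95.72 = 2.086.
η_II = COP_actual/COP_Carnot = 1.130/2.086 = 0.5419.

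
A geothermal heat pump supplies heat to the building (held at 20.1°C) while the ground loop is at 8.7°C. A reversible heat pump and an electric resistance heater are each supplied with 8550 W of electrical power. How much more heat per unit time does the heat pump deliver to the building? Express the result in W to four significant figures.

211400 W

In absolute terms T_C = 281.85 K and T_H = 293.25 K, so ΔT = 11.40 K.
COP_Carnot = T_H/ΔT = 293.25/11.40 = 25.72.
The heat pump delivers Q̇_H = COP × Ẇ = 219900 W; the resistance heater delivers Ẇ = 8550 W.
Extra = (COP − 1)·Ẇ = 211400 W.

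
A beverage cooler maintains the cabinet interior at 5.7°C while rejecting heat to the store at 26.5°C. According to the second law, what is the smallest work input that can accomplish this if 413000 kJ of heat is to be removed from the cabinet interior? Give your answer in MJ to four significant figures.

30.81 MJ

In absolute terms T_C = 278.85 K and T_H = 299.65 K, so ΔT = 20.80 K.
The reversible limit is COP_R = T_C/ΔT = 13.41, so W_min = Q_C/COP = Q_C·ΔT/T_C.
W_min = 413000 × 20.80/278.85 = 30810 kJ = 30.81 MJ.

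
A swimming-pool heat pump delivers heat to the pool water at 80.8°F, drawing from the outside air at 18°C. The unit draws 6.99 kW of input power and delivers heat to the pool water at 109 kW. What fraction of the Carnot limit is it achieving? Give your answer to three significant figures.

0.473

COP_actual = Q̇_H/Ẇ = 109.0/6.990 = 15.59.
In absolute terms T_C = 291.15 K and T_H = 300.26 K, so ΔT = 9.111 K.
COP_Carnot = T_H/ΔT = 300.26/9.111 = 32.96.
η_II = COP_actual/COP_Carnot = 15.59/32.96 = 0.4732.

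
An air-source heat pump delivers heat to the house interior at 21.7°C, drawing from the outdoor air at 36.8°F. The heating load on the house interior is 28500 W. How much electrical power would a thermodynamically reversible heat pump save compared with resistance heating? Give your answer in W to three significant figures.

In absolute terms T_C = 275.82 K and T_H = 294.85 K, so ΔT = 19.03 K.
COP_Carnot = T_H/ΔT = 294.85/19.03 = 15.49.
Resistance heating needs Ẇ_res = Q̇_H = 28500 W; the reversible heat pump needs only Ẇ_hp = Q̇_H/COP = 1840 W.
Saving = 28500 − 1840 = 26660 W.

26700 W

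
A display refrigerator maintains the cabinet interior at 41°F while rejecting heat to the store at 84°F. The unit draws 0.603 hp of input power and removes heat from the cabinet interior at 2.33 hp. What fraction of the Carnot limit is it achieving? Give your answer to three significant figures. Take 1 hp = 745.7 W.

COP_actual = Q̇_C/Ẇ = 2.330/0.6030 = 3.864.
In absolute terms T_C = 278.15 K and T_H = 302.04 K, so ΔT = 23.89 K.
COP_Carnot = T_C/ΔT = 278.15/23.89 = 11.64.
η_II = COP_actual/COP_Carnot = 3.864/11.64 = 0.3319.

0.332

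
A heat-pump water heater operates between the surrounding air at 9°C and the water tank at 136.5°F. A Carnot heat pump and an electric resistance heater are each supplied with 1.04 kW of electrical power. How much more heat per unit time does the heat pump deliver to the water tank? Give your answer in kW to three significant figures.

5.98 kW

In absolute terms T_C = 282.15 K and T_H = 331.21 K, so ΔT = 49.06 K.
COP_Carnot = T_H/ΔT = 331.21/49.06 = 6.752.
The heat pump delivers Q̇_H = COP × Ẇ = 7.022 kW; the resistance heater delivers Ẇ = 1.040 kW.
Extra = (COP − 1)·Ẇ = 5.982 kW.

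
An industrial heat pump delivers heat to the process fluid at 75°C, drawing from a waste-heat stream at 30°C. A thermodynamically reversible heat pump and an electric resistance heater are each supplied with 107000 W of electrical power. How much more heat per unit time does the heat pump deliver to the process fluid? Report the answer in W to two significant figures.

In absolute terms T_C = 303.15 K and T_H = 348.15 K, so ΔT = 45.00 K.
COP_Carnot = T_H/ΔT = 348.15/45.00 = 7.737.
The heat pump delivers Q̇_H = COP × Ẇ = 827800 W; the resistance heater delivers Ẇ = 107000 W.
Extra = (COP − 1)·Ẇ = 720800 W.

720000 W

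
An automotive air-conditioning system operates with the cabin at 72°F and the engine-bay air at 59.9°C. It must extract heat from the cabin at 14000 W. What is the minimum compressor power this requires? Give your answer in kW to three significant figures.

1.79 kW

In absolute terms T_C = 295.37 K and T_H = 333.05 K, so ΔT = 37.68 K.
COP_Carnot = T_C/ΔT = 295.37/37.68 = 7.839.
Ẇ_min = Q̇/COP_Carnot = 14000/7.839 = 1786 W = 1.786 kW.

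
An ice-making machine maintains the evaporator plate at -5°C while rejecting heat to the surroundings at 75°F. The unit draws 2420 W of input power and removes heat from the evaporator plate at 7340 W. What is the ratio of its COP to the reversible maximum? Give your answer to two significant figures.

0.33

COP_actual = Q̇_C/Ẇ = 7340/2420 = 3.033.
In absolute terms T_C = 268.15 K and T_H = 297.04 K, so ΔT = 28.89 K.
COP_Carnot = T_C/ΔT = 268.15/28.89 = 9.282.
η_II = COP_actual/COP_Carnot = 3.033/9.282 = 0.3268.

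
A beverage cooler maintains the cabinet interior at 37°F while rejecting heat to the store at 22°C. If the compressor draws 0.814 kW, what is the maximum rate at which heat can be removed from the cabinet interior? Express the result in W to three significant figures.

In absolute terms T_C = 275.93 K and T_H = 295.15 K, so ΔT = 19.22 K.
COP_Carnot = T_C/ΔT = 275.93/19.22 = 14.35.
Q̇_max = COP_Carnot × Ẇ = 14.35 × 0.8140 kW = 11.68 kW = 11680 W.

11700 W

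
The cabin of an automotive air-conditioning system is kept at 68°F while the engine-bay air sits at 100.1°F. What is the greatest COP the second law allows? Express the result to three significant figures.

In absolute terms T_C = 293.15 K and T_H = 310.98 K, so ΔT = 17.83 K.
For a reversible cycle, COP_Carnot = T_C/ΔT = 293.15/17.83 = 16.44.

16.4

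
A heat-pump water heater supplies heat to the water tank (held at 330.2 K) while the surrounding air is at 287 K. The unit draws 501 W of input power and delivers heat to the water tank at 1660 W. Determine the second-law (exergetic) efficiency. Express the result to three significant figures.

0.433

COP_actual = Q̇_H/Ẇ = 1660/501.0 = 3.313.
The reservoir spacing is ΔT = 330.2 − 287 = 43.20 K.
COP_Carnot = T_H/ΔT = 330.20/43.20 = 7.644.
η_II = COP_actual/COP_Carnot = 3.313/7.644 = 0.4335.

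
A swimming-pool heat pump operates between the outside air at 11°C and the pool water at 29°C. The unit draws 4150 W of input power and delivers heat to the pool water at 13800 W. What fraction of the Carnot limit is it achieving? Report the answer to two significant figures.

0.20

COP_actual = Q̇_H/Ẇ = 13800/4150 = 3.325.
In absolute terms T_C = 284.15 K and T_H = 302.15 K, so ΔT = 18.00 K.
COP_Carnot = T_H/ΔT = 302.15/18.00 = 16.79.
η_II = COP_actual/COP_Carnot = 3.325/16.79 = 0.1981.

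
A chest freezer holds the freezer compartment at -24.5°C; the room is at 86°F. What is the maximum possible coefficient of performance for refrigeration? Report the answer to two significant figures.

In absolute terms T_C = 248.65 K and T_H = 303.15 K, so ΔT = 54.50 K.
For a reversible cycle, COP_Carnot = T_C/ΔT = 248.65/54.50 = 4.562.

4.6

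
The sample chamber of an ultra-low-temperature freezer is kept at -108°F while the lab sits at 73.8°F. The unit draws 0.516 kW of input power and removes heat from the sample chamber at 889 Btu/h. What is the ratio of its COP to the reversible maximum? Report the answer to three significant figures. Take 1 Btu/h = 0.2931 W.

Converting, Q̇_C = 889.0 Btu/h = 0.2606 kW, so COP_actual = Q̇_C/Ẇ = 0.2606/0.5160 = 0.5050.
In absolute terms T_C = 195.37 K and T_H = 296.37 K, so ΔT = 101.0 K.
COP_Carnot = T_C/ΔT = 195.37/101.0 = 1.934.
η_II = COP_actual/COP_Carnot = 0.5050/1.934 = 0.2611.

0.261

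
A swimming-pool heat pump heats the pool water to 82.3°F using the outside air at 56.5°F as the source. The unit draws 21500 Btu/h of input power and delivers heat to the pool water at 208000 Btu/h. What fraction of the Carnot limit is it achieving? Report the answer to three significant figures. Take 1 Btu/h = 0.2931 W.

COP_actual = Q̇_H/Ẇ = 208000/21500 = 9.674.
In absolute terms T_C = 286.76 K and T_H = 301.09 K, so ΔT = 14.33 K.
COP_Carnot = T_H/ΔT = 301.09/14.33 = 21.01.
η_II = COP_actual/COP_Carnot = 9.674/21.01 = 0.4605.

0.461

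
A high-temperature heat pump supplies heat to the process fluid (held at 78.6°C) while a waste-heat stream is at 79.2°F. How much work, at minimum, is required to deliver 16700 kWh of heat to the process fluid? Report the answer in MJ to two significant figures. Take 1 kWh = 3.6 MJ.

9000 MJ

In absolute terms T_C = 299.37 K and T_H = 351.75 K, so ΔT = 52.38 K.
The reversible limit is COP_HP = T_H/ΔT = 6.716, so W_min = Q_H/COP = Q_H·ΔT/T_H.
W_min = 16700 × 52.38/351.75 = 2487 kWh = 8952 MJ.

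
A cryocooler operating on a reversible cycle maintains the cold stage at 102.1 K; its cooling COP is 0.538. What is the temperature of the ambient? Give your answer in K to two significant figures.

COP_R = T_C/(T_H − T_C) gives T_H − T_C = T_C/COP.
With T_C = 102.10 K, T_H = 102.10 × (1 + 1/0.538) = 291.88 K.

290 K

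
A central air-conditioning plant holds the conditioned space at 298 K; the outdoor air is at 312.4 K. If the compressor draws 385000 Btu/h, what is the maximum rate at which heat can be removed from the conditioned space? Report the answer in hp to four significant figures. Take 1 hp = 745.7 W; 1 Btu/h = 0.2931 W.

3132 hp

The reservoir spacing is ΔT = 312.4 − 298 = 14.40 K.
COP_Carnot = T_C/ΔT = 298.00/14.40 = 20.69.
Q̇_max = COP_Carnot × Ẇ = 20.69 × 385000 Btu/h = 7967000 Btu/h = 3132 hp.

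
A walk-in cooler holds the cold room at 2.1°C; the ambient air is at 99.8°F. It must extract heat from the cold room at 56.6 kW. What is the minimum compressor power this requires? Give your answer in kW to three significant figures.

In absolute terms T_C = 275.25 K and T_H = 310.82 K, so ΔT = 35.57 K.
COP_Carnot = T_C/ΔT = 275.25/35.57 = 7.739.
Ẇ_min = Q̇/COP_Carnot = 56.60/7.739 = 7.314 kW.

7.31 kW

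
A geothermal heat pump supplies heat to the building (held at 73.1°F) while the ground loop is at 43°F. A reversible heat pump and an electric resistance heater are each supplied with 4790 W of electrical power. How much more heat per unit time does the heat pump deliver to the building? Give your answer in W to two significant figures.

80000 W

In absolute terms T_C = 279.26 K and T_H = 295.98 K, so ΔT = 16.72 K.
COP_Carnot = T_H/ΔT = 295.98/16.72 = 17.70.
The heat pump delivers Q̇_H = COP × Ẇ = 84780 W; the resistance heater delivers Ẇ = 4790 W.
Extra = (COP − 1)·Ẇ = 79990 W.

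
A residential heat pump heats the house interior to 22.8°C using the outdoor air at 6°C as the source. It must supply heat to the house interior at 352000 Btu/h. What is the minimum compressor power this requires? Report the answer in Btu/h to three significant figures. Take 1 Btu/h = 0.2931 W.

20000 Btu/h

In absolute terms T_C = 279.15 K and T_H = 295.95 K, so ΔT = 16.80 K.
COP_Carnot = T_H/ΔT = 295.95/16.80 = 17.62.
Ẇ_min = Q̇/COP_Carnot = 352000/17.62 = 19980 Btu/h.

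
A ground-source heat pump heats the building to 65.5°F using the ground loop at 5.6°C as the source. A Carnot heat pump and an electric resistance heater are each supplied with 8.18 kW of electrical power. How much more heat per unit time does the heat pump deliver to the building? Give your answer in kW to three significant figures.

175 kW

In absolute terms T_C = 278.75 K and T_H = 291.76 K, so ΔT = 13.01 K.
COP_Carnot = T_H/ΔT = 291.76/13.01 = 22.42.
The heat pump delivers Q̇_H = COP × Ẇ = 183.4 kW; the resistance heater delivers Ẇ = 8.180 kW.
Extra = (COP − 1)·Ẇ = 175.2 kW.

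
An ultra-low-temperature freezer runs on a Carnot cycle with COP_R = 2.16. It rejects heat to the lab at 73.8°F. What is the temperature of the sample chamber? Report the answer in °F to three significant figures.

For a Carnot refrigerator COP_R = T_C/(T_H − T_C), so T_C = COP·T_H/(1 + COP).
With T_H = 296.37 K, T_C = 2.16 × 296.37/3.160 = 202.58 K.
Converting, 202.58 K = -95.02°F.

-95.0 °F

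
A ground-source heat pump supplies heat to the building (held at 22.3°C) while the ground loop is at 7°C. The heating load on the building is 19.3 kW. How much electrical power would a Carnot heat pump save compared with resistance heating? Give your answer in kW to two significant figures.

18 kW

In absolute terms T_C = 280.15 K and T_H = 295.45 K, so ΔT = 15.30 K.
COP_Carnot = T_H/ΔT = 295.45/15.30 = 19.31.
Resistance heating needs Ẇ_res = Q̇_H = 19.30 kW; the reversible heat pump needs only Ẇ_hp = Q̇_H/COP = 0.9995 kW.
Saving = 19.30 − 0.9995 = 18.30 kW.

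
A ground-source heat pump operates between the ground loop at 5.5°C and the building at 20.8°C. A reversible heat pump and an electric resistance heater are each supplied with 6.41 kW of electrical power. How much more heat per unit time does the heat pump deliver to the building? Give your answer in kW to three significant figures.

In absolute terms T_C = 278.65 K and T_H = 293.95 K, so ΔT = 15.30 K.
COP_Carnot = T_H/ΔT = 293.95/15.30 = 19.21.
The heat pump delivers Q̇_H = COP × Ẇ = 123.2 kW; the resistance heater delivers Ẇ = 6.410 kW.
Extra = (COP − 1)·Ẇ = 116.7 kW.

117 kW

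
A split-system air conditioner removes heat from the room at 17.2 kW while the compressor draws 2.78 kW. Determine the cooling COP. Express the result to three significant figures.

6.19

The first law gives Q̇_H = Q̇_C + Ẇ, so the three rates are Q̇_C = 17.20, Q̇_H = 19.98, Ẇ = 2.780 kW.
COP_R = Q̇_C/Ẇ = 17.20/2.780 = 6.187.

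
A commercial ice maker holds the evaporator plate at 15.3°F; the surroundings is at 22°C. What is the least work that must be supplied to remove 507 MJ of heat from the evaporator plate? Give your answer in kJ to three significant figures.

60100 kJ

In absolute terms T_C = 263.87 K and T_H = 295.15 K, so ΔT = 31.28 K.
The reversible limit is COP_R = T_C/ΔT = 8.436, so W_min = Q_C/COP = Q_C·ΔT/T_C.
W_min = 507.0 × 31.28/263.87 = 60.10 MJ = 60100 kJ.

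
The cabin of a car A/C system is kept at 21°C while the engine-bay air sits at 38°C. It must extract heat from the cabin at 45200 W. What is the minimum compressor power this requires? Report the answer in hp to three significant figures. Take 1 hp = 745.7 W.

In absolute terms T_C = 294.15 K and T_H = 311.15 K, so ΔT = 17.00 K.
COP_Carnot = T_C/ΔT = 294.15/17.00 = 17.30.
Ẇ_min = Q̇/COP_Carnot = 45200/17.30 = 2612 W = 3.503 hp.

3.50 hp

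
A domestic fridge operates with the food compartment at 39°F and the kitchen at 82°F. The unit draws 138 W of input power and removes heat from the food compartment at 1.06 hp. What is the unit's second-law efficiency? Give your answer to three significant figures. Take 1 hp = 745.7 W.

0.494

Converting, Q̇_C = 1.060 hp = 790.4 W, so COP_actual = Q̇_C/Ẇ = 790.4/138.0 = 5.728.
In absolute terms T_C = 277.04 K and T_H = 300.93 K, so ΔT = 23.89 K.
COP_Carnot = T_C/ΔT = 277.04/23.89 = 11.60.
η_II = COP_actual/COP_Carnot = 5.728/11.60 = 0.4939.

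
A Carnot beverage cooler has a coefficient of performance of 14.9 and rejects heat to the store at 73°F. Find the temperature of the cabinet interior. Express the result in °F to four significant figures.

For a Carnot refrigerator COP_R = T_C/(T_H − T_C), so T_C = COP·T_H/(1 + COP).
With T_H = 295.93 K, T_C = 14.9 × 295.93/15.90 = 277.32 K.
Converting, 277.32 K = 39.50°F.

39.50 °F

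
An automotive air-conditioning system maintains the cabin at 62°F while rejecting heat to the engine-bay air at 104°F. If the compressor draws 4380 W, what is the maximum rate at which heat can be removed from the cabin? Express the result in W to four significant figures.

In absolute terms T_C = 289.82 K and T_H = 313.15 K, so ΔT = 23.33 K.
COP_Carnot = T_C/ΔT = 289.82/23.33 = 12.42.
Q̇_max = COP_Carnot × Ẇ = 12.42 × 4380 W = 54400 W.

54400 W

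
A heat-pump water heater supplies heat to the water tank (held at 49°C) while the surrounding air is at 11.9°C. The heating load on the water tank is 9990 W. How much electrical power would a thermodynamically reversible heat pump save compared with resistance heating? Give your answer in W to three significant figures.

In absolute terms T_C = 285.05 K and T_H = 322.15 K, so ΔT = 37.10 K.
COP_Carnot = T_H/ΔT = 322.15/37.10 = 8.683.
Resistance heating needs Ẇ_res = Q̇_H = 9990 W; the reversible heat pump needs only Ẇ_hp = Q̇_H/COP = 1150 W.
Saving = 9990 − 1150 = 8840 W.

8840 W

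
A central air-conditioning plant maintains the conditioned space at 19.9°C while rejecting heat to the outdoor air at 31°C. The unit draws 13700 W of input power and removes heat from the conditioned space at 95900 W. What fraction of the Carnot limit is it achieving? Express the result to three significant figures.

COP_actual = Q̇_C/Ẇ = 95900/13700 = 7.000.
In absolute terms T_C = 293.05 K and T_H = 304.15 K, so ΔT = 11.10 K.
COP_Carnot = T_C/ΔT = 293.05/11.10 = 26.40.
η_II = COP_actual/COP_Carnot = 7.000/26.40 = 0.2651.

0.265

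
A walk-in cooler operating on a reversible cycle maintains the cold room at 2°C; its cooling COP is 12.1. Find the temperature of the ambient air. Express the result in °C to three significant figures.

COP_R = T_C/(T_H − T_C) gives T_H − T_C = T_C/COP.
With T_C = 275.15 K, T_H = 275.15 × (1 + 1/12.1) = 297.89 K.
Converting, 297.89 K = 24.74°C.

24.7 °C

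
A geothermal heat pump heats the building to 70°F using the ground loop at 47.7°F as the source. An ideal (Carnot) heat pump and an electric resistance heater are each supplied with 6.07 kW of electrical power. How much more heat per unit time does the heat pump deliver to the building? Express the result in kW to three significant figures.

In absolute terms T_C = 281.87 K and T_H = 294.26 K, so ΔT = 12.39 K.
COP_Carnot = T_H/ΔT = 294.26/12.39 = 23.75.
The heat pump delivers Q̇_H = COP × Ẇ = 144.2 kW; the resistance heater delivers Ẇ = 6.070 kW.
Extra = (COP − 1)·Ẇ = 138.1 kW.

138 kW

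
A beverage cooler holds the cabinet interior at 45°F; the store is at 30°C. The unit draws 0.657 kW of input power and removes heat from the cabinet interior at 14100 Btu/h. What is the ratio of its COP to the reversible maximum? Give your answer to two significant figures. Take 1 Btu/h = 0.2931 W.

Converting, Q̇_C = 14100 Btu/h = 4.133 kW, so COP_actual = Q̇_C/Ẇ = 4.133/0.6570 = 6.290.
In absolute terms T_C = 280.37 K and T_H = 303.15 K, so ΔT = 22.78 K.
COP_Carnot = T_C/ΔT = 280.37/22.78 = 12.31.
η_II = COP_actual/COP_Carnot = 6.290/12.31 = 0.5110.

0.51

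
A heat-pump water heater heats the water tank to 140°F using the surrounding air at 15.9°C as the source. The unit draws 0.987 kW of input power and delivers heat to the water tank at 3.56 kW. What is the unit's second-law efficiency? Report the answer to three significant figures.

COP_actual = Q̇_H/Ẇ = 3.560/0.9870 = 3.607.
In absolute terms T_C = 289.05 K and T_H = 333.15 K, so ΔT = 44.10 K.
COP_Carnot = T_H/ΔT = 333.15/44.10 = 7.554.
η_II = COP_actual/COP_Carnot = 3.607/7.554 = 0.4775.

0.477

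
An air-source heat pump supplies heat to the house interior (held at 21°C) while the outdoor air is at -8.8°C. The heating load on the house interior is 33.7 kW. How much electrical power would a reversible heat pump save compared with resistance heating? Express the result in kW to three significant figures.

30.3 kW

In absolute terms T_C = 264.35 K and T_H = 294.15 K, so ΔT = 29.80 K.
COP_Carnot = T_H/ΔT = 294.15/29.80 = 9.871.
Resistance heating needs Ẇ_res = Q̇_H = 33.70 kW; the reversible heat pump needs only Ẇ_hp = Q̇_H/COP = 3.414 kW.
Saving = 33.70 − 3.414 = 30.29 kW.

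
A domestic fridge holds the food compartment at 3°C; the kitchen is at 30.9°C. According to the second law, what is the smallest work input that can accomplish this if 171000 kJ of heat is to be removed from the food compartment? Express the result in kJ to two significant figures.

17000 kJ

In absolute terms T_C = 276.15 K and T_H = 304.05 K, so ΔT = 27.90 K.
The reversible limit is COP_R = T_C/ΔT = 9.898, so W_min = Q_C/COP = Q_C·ΔT/T_C.
W_min = 171000 × 27.90/276.15 = 17280 kJ.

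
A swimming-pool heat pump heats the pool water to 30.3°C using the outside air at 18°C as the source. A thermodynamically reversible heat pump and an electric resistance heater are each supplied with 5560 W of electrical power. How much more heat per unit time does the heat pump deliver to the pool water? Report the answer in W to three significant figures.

132000 W

In absolute terms T_C = 291.15 K and T_H = 303.45 K, so ΔT = 12.30 K.
COP_Carnot = T_H/ΔT = 303.45/12.30 = 24.67.
The heat pump delivers Q̇_H = COP × Ẇ = 137200 W; the resistance heater delivers Ẇ = 5560 W.
Extra = (COP − 1)·Ẇ = 131600 W.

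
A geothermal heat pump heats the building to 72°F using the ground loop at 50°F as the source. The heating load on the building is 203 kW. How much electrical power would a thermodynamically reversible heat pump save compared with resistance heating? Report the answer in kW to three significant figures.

195 kW

In absolute terms T_C = 283.15 K and T_H = 295.37 K, so ΔT = 12.22 K.
COP_Carnot = T_H/ΔT = 295.37/12.22 = 24.17.
Resistance heating needs Ẇ_res = Q̇_H = 203.0 kW; the reversible heat pump needs only Ẇ_hp = Q̇_H/COP = 8.400 kW.
Saving = 203.0 − 8.400 = 194.6 kW.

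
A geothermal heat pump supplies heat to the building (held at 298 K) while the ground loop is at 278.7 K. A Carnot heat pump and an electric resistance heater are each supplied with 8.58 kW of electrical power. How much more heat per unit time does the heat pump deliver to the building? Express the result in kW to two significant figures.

120 kW

The reservoir spacing is ΔT = 298 − 278.7 = 19.30 K.
COP_Carnot = T_H/ΔT = 298.00/19.30 = 15.44.
The heat pump delivers Q̇_H = COP × Ẇ = 132.5 kW; the resistance heater delivers Ẇ = 8.580 kW.
Extra = (COP − 1)·Ẇ = 123.9 kW.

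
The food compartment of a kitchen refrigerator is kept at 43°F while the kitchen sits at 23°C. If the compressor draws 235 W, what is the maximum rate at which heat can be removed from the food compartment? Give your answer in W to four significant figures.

3886 W

In absolute terms T_C = 279.26 K and T_H = 296.15 K, so ΔT = 16.89 K.
COP_Carnot = T_C/ΔT = 279.26/16.89 = 16.54.
Q̇_max = COP_Carnot × Ẇ = 16.54 × 235.0 W = 3886 W.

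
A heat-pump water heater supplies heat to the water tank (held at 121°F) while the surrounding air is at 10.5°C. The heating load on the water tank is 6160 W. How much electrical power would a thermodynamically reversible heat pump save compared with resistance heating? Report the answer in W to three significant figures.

5420 W

In absolute terms T_C = 283.65 K and T_H = 322.59 K, so ΔT = 38.94 K.
COP_Carnot = T_H/ΔT = 322.59/38.94 = 8.283.
Resistance heating needs Ẇ_res = Q̇_H = 6160 W; the reversible heat pump needs only Ẇ_hp = Q̇_H/COP = 743.7 W.
Saving = 6160 − 743.7 = 5416 W.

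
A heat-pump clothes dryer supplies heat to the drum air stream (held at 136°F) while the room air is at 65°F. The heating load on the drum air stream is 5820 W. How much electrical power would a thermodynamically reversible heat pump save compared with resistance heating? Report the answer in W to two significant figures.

5100 W

In absolute terms T_C = 291.48 K and T_H = 330.93 K, so ΔT = 39.44 K.
COP_Carnot = T_H/ΔT = 330.93/39.44 = 8.390.
Resistance heating needs Ẇ_res = Q̇_H = 5820 W; the reversible heat pump needs only Ẇ_hp = Q̇_H/COP = 693.7 W.
Saving = 5820 − 693.7 = 5126 W.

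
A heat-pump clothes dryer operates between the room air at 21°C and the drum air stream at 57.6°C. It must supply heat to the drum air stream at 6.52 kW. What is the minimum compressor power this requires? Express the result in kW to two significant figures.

0.72 kW

In absolute terms T_C = 294.15 K and T_H = 330.75 K, so ΔT = 36.60 K.
COP_Carnot = T_H/ΔT = 330.75/36.60 = 9.037.
Ẇ_min = Q̇/COP_Carnot = 6.520/9.037 = 0.7215 kW.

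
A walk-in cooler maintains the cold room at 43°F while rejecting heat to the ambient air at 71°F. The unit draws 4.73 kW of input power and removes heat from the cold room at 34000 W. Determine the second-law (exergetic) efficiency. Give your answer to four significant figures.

Converting, Q̇_C = 34000 W = 34.00 kW, so COP_actual = Q̇_C/Ẇ = 34.00/4.730 = 7.188.
In absolute terms T_C = 279.26 K and T_H = 294.82 K, so ΔT = 15.56 K.
COP_Carnot = T_C/ΔT = 279.26/15.56 = 17.95.
η_II = COP_actual/COP_Carnot = 7.188/17.95 = 0.4004.

0.4004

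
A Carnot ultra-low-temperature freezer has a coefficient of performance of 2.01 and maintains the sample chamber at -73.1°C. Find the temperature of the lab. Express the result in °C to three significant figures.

COP_R = T_C/(T_H − T_C) gives T_H − T_C = T_C/COP.
With T_C = 200.05 K, T_H = 200.05 × (1 + 1/2.01) = 299.58 K.
Converting, 299.58 K = 26.43°C.

26.4 °C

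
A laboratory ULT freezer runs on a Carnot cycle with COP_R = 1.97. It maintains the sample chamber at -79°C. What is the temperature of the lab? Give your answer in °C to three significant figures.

19.6 °C

COP_R = T_C/(T_H − T_C) gives T_H − T_C = T_C/COP.
With T_C = 194.15 K, T_H = 194.15 × (1 + 1/1.97) = 292.70 K.
Converting, 292.70 K = 19.55°C.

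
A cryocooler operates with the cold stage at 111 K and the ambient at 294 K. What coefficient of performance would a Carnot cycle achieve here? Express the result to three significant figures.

0.607

The reservoir spacing is ΔT = 294 − 111 = 183.0 K.
For a reversible cycle, COP_Carnot = T_C/ΔT = 111.00/183.0 = 0.6066.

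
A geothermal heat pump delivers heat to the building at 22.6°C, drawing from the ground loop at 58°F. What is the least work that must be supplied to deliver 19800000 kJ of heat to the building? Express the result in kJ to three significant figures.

In absolute terms T_C = 287.59 K and T_H = 295.75 K, so ΔT = 8.156 K.
The reversible limit is COP_HP = T_H/ΔT = 36.26, so W_min = Q_H/COP = Q_H·ΔT/T_H.
W_min = 19800000 × 8.156/295.75 = 546000 kJ.

546000 kJ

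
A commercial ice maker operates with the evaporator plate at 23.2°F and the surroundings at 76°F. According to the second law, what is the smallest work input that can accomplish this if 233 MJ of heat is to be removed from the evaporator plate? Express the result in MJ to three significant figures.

In absolute terms T_C = 268.26 K and T_H = 297.59 K, so ΔT = 29.33 K.
The reversible limit is COP_R = T_C/ΔT = 9.145, so W_min = Q_C/COP = Q_C·ΔT/T_C.
W_min = 233.0 × 29.33/268.26 = 25.48 MJ.

25.5 MJ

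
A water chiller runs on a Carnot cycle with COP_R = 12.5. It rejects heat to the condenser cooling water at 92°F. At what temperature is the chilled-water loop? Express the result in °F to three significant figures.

For a Carnot refrigerator COP_R = T_C/(T_H − T_C), so T_C = COP·T_H/(1 + COP).
With T_H = 306.48 K, T_C = 12.5 × 306.48/13.50 = 283.78 K.
Converting, 283.78 K = 51.14°F.

51.1 °F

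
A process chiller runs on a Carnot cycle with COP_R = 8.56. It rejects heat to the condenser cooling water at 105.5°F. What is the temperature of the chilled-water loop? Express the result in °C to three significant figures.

7.99 °C

For a Carnot refrigerator COP_R = T_C/(T_H − T_C), so T_C = COP·T_H/(1 + COP).
With T_H = 313.98 K, T_C = 8.56 × 313.98/9.560 = 281.14 K.
Converting, 281.14 K = 7.99°C.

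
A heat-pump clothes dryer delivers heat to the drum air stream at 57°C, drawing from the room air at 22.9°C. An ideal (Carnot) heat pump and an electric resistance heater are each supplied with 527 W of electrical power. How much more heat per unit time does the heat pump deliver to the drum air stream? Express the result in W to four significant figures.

4575 W

In absolute terms T_C = 296.05 K and T_H = 330.15 K, so ΔT = 34.10 K.
COP_Carnot = T_H/ΔT = 330.15/34.10 = 9.682.
The heat pump delivers Q̇_H = COP × Ẇ = 5102 W; the resistance heater delivers Ẇ = 527.0 W.
Extra = (COP − 1)·Ẇ = 4575 W.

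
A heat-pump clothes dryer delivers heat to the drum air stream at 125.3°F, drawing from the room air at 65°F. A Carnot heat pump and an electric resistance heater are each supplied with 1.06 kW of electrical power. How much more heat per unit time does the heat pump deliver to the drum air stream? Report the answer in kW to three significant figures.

9.22 kW

In absolute terms T_C = 291.48 K and T_H = 324.98 K, so ΔT = 33.50 K.
COP_Carnot = T_H/ΔT = 324.98/33.50 = 9.701.
The heat pump delivers Q̇_H = COP × Ẇ = 10.28 kW; the resistance heater delivers Ẇ = 1.060 kW.
Extra = (COP − 1)·Ẇ = 9.223 kW.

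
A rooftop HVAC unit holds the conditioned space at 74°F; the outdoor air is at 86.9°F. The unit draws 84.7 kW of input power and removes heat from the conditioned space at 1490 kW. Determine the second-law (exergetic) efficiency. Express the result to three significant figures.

COP_actual = Q̇_C/Ẇ = 1490/84.70 = 17.59.
In absolute terms T_C = 296.48 K and T_H = 303.65 K, so ΔT = 7.167 K.
COP_Carnot = T_C/ΔT = 296.48/7.167 = 41.37.
η_II = COP_actual/COP_Carnot = 17.59/41.37 = 0.4252.

0.425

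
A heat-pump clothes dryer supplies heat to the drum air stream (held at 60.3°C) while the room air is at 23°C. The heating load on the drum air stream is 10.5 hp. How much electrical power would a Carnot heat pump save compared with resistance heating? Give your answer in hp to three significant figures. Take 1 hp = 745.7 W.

In absolute terms T_C = 296.15 K and T_H = 333.45 K, so ΔT = 37.30 K.
COP_Carnot = T_H/ΔT = 333.45/37.30 = 8.940.
Resistance heating needs Ẇ_res = Q̇_H = 10.50 hp; the reversible heat pump needs only Ẇ_hp = Q̇_H/COP = 1.175 hp.
Saving = 10.50 − 1.175 = 9.325 hp.

9.33 hp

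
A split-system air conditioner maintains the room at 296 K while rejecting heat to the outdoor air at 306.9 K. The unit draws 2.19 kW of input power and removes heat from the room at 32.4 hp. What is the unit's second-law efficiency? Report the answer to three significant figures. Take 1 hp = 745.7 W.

Converting, Q̇_C = 32.40 hp = 24.16 kW, so COP_actual = Q̇_C/Ẇ = 24.16/2.190 = 11.03.
The reservoir spacing is ΔT = 306.9 − 296 = 10.90 K.
COP_Carnot = T_C/ΔT = 296.00/10.90 = 27.16.
η_II = COP_actual/COP_Carnot = 11.03/27.16 = 0.4063.

0.406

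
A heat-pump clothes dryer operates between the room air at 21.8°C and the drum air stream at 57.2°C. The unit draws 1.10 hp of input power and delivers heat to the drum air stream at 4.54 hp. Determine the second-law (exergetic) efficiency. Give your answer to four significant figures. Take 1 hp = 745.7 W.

COP_actual = Q̇_H/Ẇ = 4.540/1.100 = 4.127.
In absolute terms T_C = 294.95 K and T_H = 330.35 K, so ΔT = 35.40 K.
COP_Carnot = T_H/ΔT = 330.35/35.40 = 9.332.
η_II = COP_actual/COP_Carnot = 4.127/9.332 = 0.4423.

0.4423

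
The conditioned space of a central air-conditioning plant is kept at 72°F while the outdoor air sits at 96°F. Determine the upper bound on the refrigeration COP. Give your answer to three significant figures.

In absolute terms T_C = 295.37 K and T_H = 308.71 K, so ΔT = 13.33 K.
For a reversible cycle, COP_Carnot = T_C/ΔT = 295.37/13.33 = 22.15.

22.2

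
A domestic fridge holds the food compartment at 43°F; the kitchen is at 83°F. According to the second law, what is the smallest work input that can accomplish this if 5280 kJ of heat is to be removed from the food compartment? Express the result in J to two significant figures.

420000 J

In absolute terms T_C = 279.26 K and T_H = 301.48 K, so ΔT = 22.22 K.
The reversible limit is COP_R = T_C/ΔT = 12.57, so W_min = Q_C/COP = Q_C·ΔT/T_C.
W_min = 5280 × 22.22/279.26 = 420.2 kJ = 420200 J.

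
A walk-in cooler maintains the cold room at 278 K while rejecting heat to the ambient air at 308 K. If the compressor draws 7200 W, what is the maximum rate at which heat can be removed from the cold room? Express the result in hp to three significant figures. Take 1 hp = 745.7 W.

The reservoir spacing is ΔT = 308 − 278 = 30.00 K.
COP_Carnot = T_C/ΔT = 278.00/30.00 = 9.267.
Q̇_max = COP_Carnot × Ẇ = 9.267 × 7200 W = 66720 W = 89.47 hp.

89.5 hp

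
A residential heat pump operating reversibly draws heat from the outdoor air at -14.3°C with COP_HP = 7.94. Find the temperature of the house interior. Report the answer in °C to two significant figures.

COP_HP = T_H/(T_H − T_C) rearranges to T_H = COP·T_C/(COP − 1).
With T_C = 258.85 K, T_H = 7.94 × 258.85/6.940 = 296.15 K.
Converting, 296.15 K = 23.00°C.

23 °C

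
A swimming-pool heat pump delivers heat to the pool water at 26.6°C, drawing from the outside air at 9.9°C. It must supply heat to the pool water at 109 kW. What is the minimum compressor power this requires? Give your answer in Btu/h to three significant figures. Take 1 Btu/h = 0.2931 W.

20700 Btu/h

In absolute terms T_C = 283.05 K and T_H = 299.75 K, so ΔT = 16.70 K.
COP_Carnot = T_H/ΔT = 299.75/16.70 = 17.95.
Ẇ_min = Q̇/COP_Carnot = 109.0/17.95 = 6.073 kW = 20720 Btu/h.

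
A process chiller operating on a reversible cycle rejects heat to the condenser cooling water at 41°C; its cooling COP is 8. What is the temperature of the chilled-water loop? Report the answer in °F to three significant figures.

43.0 °F

For a Carnot refrigerator COP_R = T_C/(T_H − T_C), so T_C = COP·T_H/(1 + COP).
With T_H = 314.15 K, T_C = 8 × 314.15/9.000 = 279.24 K.
Converting, 279.24 K = 42.97°F.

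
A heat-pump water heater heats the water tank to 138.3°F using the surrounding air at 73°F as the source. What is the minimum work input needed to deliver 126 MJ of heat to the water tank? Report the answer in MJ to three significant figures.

In absolute terms T_C = 295.93 K and T_H = 332.21 K, so ΔT = 36.28 K.
The reversible limit is COP_HP = T_H/ΔT = 9.157, so W_min = Q_H/COP = Q_H·ΔT/T_H.
W_min = 126.0 × 36.28/332.21 = 13.76 MJ.

13.8 MJ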